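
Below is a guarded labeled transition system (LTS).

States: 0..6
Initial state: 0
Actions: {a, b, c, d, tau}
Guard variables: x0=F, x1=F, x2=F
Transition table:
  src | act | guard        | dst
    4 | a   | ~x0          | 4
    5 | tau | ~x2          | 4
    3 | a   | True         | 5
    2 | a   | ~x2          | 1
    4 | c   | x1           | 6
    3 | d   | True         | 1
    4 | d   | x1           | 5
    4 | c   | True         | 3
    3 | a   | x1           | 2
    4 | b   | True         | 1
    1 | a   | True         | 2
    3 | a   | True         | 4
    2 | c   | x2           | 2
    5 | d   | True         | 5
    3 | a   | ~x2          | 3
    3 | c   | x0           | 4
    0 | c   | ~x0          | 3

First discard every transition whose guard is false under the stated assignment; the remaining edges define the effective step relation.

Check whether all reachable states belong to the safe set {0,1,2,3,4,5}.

Answer: INVARIANT HOLDS

Trace:
Allowed set {0,1,2,3,4,5}
Reach set: {0,1,2,3,4,5}
  0: safe
  1: safe
  2: safe
  3: safe
  4: safe
  5: safe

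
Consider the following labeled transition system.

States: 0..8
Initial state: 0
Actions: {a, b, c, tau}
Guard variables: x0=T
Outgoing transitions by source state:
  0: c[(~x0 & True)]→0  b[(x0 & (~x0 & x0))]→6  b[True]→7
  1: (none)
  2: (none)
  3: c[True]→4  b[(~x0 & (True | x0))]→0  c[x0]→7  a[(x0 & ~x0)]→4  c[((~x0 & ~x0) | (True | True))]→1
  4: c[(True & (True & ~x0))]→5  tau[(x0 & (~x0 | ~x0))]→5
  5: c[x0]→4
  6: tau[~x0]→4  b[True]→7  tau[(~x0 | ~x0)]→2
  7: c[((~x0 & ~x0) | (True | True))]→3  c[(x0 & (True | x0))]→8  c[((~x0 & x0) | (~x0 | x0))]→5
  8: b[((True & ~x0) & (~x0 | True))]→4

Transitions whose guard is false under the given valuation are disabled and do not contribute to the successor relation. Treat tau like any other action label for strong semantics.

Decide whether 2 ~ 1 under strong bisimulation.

Refine partition for ~:
  round 0: {{0,1,2,3,4,5,6,7,8}}
  round 1: {{0,6},{1,2,4,8},{3,5,7}}
  round 2: {{0,6},{1,2,4,8},{3,7},{5}}
  round 3: {{0,6},{1,2,4,8},{3},{5},{7}}
5 equivalence class(es) (converged in 4)
[2]={1,2,4,8}  [1]={1,2,4,8}

Answer: BISIMILAR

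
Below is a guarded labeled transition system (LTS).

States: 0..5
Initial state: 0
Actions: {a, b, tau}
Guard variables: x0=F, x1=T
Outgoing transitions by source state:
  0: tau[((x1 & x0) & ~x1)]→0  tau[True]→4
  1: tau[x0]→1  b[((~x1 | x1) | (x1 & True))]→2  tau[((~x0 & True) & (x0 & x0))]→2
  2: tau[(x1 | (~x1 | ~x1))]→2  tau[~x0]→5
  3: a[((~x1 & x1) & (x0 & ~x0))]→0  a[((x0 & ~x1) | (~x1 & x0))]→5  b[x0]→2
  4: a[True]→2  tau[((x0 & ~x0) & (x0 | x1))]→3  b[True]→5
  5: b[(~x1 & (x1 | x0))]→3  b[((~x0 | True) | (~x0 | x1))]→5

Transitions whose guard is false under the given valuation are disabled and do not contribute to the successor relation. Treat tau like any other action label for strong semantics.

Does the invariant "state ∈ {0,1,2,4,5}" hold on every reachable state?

Answer: INVARIANT HOLDS

Trace:
Allowed set {0,1,2,4,5}
R = {0,2,4,5}
  0: ok
  2: ok
  4: ok
  5: ok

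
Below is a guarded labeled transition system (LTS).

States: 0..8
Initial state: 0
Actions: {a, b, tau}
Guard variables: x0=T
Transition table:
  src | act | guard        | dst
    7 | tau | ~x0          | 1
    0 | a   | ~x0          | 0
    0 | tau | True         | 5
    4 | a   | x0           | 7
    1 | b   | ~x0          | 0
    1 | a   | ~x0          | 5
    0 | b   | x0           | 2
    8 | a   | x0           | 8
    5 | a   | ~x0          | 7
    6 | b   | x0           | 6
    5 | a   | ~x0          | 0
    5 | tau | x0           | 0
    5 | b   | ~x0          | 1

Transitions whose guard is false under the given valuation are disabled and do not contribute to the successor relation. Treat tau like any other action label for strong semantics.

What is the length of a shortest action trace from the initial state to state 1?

Answer: UNREACHABLE

Trace:
BFS to 1:
  L0 = {0}
  L1 = {2,5}
1 never appears.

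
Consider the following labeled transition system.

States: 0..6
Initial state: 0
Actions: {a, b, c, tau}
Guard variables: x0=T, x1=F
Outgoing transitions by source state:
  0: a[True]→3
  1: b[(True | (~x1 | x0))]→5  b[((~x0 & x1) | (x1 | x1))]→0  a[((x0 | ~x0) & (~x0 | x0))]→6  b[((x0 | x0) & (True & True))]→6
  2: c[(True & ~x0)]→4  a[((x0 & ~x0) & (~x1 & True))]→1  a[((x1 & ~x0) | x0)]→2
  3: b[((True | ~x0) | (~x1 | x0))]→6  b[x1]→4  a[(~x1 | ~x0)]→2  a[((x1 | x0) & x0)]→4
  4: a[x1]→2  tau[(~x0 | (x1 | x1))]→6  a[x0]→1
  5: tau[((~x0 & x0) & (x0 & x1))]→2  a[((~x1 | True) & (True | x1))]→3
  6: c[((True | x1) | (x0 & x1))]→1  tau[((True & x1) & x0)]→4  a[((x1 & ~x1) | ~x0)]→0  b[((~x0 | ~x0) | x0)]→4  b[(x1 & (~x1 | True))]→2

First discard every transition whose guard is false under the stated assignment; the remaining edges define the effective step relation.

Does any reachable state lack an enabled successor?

Reach set: {0,1,2,3,4,5,6}
  0: a→3  [deg 1]
  1: a→6  b→5  b→6  [deg 3]
  2: a→2  [deg 1]
  3: a→2  a→4  b→6  [deg 3]
  4: a→1  [deg 1]
  5: a→3  [deg 1]
  6: b→4  c→1  [deg 2]

Answer: DEADLOCK-FREE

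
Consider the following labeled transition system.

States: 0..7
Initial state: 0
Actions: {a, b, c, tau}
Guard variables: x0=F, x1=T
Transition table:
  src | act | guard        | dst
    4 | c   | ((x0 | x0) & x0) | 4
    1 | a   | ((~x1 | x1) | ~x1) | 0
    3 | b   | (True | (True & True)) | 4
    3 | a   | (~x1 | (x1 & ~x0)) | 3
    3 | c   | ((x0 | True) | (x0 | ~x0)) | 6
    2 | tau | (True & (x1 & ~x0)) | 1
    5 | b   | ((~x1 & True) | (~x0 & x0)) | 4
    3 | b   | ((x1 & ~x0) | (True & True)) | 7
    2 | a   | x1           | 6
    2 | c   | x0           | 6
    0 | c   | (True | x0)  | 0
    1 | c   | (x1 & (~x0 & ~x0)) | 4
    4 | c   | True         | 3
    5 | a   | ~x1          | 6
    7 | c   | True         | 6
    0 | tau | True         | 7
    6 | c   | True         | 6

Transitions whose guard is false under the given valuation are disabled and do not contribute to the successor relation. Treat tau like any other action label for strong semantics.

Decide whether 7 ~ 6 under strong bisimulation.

Refine partition for ~:
  round 0: {{0,1,2,3,4,5,6,7}}
  round 1: {{0},{1},{2},{3},{4,6,7},{5}}
  round 2: {{0},{1},{2},{3},{4},{5},{6,7}}
stable after 3 split(s): 7 block(s)
[7]={6,7}  [6]={6,7}

Answer: BISIMILAR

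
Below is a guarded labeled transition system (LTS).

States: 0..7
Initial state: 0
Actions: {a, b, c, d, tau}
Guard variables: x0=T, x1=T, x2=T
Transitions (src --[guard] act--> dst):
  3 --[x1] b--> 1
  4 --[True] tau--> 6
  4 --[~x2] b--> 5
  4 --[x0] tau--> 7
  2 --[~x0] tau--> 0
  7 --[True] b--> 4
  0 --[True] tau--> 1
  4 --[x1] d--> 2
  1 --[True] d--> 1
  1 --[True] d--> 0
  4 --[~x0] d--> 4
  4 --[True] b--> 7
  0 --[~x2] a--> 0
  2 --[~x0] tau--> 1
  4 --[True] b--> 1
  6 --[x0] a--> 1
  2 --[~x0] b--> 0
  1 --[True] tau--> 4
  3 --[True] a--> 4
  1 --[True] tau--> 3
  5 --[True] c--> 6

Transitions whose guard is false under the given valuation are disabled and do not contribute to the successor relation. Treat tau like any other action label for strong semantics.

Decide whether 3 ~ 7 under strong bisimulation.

Refine partition for ~:
  π0 = {{0,1,2,3,4,5,6,7}}
  π1 = {{0},{1},{2},{3},{4},{5},{6},{7}}
Fixed point at round 2; 8 class(es).
[3]={3}  [7]={7}

Answer: NOT BISIMILAR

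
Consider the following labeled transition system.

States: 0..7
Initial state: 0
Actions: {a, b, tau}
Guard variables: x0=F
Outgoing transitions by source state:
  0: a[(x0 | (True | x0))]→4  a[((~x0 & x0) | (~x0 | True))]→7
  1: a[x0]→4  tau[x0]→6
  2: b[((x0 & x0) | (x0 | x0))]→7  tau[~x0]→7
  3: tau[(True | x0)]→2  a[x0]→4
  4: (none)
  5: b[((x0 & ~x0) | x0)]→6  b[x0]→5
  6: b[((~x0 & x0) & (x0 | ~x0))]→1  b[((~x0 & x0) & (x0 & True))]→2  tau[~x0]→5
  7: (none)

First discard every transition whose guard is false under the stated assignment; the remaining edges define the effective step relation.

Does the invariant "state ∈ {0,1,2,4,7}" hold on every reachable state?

Safe = {0,1,2,4,7}
R = {0,4,7}
  0: ok
  4: ok
  7: ok

Answer: INVARIANT HOLDS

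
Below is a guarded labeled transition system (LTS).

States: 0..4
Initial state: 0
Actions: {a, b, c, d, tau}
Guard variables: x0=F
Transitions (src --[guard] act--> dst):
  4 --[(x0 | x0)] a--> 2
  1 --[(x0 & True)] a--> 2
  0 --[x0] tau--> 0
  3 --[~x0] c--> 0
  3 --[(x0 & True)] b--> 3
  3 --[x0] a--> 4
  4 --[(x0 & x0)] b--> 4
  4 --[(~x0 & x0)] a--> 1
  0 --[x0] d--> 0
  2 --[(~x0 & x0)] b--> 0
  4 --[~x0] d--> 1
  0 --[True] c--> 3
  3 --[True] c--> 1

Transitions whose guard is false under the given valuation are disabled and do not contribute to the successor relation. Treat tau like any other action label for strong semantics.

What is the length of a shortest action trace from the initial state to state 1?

Breadth-first toward 1:
  L0 = {0}
  L1 = {3}
  L2 = {1}
first hit 1 at d=2 via c·c

Answer: 2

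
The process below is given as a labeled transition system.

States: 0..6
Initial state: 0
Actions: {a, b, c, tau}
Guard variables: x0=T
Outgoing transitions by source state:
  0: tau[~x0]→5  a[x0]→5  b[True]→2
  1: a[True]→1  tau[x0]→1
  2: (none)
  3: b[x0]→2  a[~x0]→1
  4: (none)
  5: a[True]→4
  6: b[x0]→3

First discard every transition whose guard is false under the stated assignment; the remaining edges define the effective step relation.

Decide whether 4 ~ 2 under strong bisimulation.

Answer: BISIMILAR

Trace:
Refine partition for ~:
  P[0] = {{0,1,2,3,4,5,6}}
  P[1] = {{0},{1},{2,4},{3,6},{5}}
  P[2] = {{0},{1},{2,4},{3},{5},{6}}
6 equivalence class(es) (converged in 3)
class of 4: {2,4}; class of 2: {2,4}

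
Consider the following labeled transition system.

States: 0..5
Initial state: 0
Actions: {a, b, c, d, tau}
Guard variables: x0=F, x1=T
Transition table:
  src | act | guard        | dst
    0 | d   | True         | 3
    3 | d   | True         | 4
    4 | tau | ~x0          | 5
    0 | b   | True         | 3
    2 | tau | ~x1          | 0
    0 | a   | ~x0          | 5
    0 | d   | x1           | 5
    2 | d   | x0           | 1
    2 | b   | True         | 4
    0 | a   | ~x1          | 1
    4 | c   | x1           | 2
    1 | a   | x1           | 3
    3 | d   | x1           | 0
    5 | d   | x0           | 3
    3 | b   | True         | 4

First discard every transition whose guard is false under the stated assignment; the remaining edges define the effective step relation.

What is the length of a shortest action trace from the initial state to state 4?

Answer: 2

Trace:
BFS to 4:
  Layer 0: {0}
  Layer 1: {3,5}
  Layer 2: {4}
4 enters at depth 2; path b·b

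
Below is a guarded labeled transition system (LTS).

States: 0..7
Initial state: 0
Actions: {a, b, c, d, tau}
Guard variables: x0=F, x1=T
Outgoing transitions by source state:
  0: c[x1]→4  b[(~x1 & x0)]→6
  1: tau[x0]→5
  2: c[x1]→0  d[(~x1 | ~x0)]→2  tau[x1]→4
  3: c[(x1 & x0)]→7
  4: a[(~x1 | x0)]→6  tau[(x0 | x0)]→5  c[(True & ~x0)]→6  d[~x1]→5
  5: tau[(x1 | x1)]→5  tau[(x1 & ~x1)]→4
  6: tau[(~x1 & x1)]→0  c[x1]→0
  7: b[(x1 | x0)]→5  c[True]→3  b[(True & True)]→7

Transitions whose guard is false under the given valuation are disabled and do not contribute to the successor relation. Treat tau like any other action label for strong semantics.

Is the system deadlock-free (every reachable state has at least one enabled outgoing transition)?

Reach set: {0,4,6}
  0: c→4  [1 out]
  4: c→6  [1 out]
  6: c→0  [1 out]

Answer: DEADLOCK-FREE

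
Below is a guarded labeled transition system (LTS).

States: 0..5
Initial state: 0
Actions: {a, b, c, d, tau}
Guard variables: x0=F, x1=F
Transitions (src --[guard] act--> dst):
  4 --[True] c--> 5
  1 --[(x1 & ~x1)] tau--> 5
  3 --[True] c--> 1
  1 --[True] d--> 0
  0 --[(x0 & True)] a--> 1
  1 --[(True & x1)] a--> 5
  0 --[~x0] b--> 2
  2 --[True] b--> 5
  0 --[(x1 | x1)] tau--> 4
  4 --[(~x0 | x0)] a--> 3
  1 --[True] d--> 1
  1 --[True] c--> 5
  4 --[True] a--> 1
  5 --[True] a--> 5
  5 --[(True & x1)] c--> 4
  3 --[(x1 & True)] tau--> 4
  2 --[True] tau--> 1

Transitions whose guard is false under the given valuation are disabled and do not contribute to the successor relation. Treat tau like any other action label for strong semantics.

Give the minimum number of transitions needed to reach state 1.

Answer: 2

Working:
BFS to 1:
  L0 = {0}
  L1 = {2}
  L2 = {1,5}
first hit 1 at d=2 via b·tau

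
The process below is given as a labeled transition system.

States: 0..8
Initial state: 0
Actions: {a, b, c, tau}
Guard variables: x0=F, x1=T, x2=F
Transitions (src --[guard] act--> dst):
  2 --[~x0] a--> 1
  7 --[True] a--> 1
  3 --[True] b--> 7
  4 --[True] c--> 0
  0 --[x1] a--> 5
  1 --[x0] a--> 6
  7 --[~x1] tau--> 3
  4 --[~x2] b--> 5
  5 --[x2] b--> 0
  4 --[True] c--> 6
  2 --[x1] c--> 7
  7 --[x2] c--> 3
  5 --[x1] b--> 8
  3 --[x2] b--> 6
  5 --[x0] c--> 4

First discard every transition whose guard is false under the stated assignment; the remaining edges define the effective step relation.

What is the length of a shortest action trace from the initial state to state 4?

Answer: UNREACHABLE

Trace:
BFS to 4:
  L0 = {0}
  L1 = {5}
  L2 = {8}
4 never appears.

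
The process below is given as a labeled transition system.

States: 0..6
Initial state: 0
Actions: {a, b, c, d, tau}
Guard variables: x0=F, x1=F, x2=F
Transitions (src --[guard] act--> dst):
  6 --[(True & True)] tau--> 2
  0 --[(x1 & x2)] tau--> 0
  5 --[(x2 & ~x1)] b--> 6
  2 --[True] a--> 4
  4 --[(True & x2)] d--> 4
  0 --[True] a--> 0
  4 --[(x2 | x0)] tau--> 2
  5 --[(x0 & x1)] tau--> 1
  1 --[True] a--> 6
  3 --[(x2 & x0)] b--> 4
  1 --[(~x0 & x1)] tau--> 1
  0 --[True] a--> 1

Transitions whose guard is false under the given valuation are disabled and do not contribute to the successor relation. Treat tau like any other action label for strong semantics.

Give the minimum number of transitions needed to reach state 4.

Answer: 4

Working:
Breadth-first toward 4:
  Layer 0: {0}
  Layer 1: {1}
  Layer 2: {6}
  Layer 3: {2}
  Layer 4: {4}
first hit 4 at d=4 via a·a·tau·a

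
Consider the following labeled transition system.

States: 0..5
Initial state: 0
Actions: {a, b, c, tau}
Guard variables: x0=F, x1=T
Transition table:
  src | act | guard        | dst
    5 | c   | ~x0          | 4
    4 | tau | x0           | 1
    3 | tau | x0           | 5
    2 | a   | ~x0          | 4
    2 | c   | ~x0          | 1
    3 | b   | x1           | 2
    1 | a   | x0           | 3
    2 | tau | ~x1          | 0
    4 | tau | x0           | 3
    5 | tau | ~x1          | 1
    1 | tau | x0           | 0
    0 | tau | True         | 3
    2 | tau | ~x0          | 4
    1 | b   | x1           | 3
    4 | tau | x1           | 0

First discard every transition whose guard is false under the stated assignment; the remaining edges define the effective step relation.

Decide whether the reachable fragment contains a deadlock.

Reach set: {0,1,2,3,4}
  0: tau→3  [deg 1]
  1: b→3  [deg 1]
  2: a→4  c→1  tau→4  [deg 3]
  3: b→2  [deg 1]
  4: tau→0  [deg 1]

Answer: DEADLOCK-FREE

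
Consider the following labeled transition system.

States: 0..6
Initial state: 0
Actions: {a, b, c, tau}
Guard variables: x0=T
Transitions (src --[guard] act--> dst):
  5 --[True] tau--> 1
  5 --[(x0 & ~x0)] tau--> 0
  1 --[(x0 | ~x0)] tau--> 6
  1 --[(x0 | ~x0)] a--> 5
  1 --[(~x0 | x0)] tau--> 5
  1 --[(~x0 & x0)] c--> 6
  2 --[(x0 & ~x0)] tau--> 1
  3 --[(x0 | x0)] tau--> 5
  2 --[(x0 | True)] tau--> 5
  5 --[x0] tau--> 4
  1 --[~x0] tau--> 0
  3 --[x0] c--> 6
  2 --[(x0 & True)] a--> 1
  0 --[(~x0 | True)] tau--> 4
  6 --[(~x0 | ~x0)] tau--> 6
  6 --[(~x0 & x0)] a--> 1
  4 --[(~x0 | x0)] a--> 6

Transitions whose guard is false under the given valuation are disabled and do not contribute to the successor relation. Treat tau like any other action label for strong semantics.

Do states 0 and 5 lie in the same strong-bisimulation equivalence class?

Answer: NOT BISIMILAR

Working:
Bisimulation quotient by refinement:
  round 0: {{0,1,2,3,4,5,6}}
  round 1: {{0,5},{1,2},{3},{4},{6}}
  round 2: {{0},{1},{2},{3},{4},{5},{6}}
stable after 3 split(s): 7 block(s)
class of 0: {0}; class of 5: {5}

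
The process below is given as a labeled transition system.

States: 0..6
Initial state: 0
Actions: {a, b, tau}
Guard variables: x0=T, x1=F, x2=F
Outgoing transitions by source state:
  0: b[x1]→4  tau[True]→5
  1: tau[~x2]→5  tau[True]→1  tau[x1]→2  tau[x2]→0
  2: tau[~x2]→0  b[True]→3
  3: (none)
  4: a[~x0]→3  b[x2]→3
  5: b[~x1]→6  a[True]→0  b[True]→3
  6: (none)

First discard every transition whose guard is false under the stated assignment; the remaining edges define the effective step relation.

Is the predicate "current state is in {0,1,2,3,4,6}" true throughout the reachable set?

Answer: INVARIANT VIOLATED at state 5

Trace:
Allowed set {0,1,2,3,4,6}
Reachable = {0,3,5,6}
  0: ok
  3: ok
  5: outside
  6: ok
witness against invariant: tau → 5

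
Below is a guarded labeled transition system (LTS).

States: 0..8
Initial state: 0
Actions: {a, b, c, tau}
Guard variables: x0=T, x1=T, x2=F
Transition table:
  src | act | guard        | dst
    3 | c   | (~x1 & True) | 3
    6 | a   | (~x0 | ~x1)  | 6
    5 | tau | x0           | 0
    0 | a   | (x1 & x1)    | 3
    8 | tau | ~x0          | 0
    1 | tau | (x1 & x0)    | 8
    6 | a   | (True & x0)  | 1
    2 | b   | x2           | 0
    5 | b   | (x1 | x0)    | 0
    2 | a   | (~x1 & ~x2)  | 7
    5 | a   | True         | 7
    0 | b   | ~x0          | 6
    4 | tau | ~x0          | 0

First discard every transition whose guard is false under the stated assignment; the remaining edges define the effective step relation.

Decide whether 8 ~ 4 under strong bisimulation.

Answer: BISIMILAR

Analysis:
Refine partition for ~:
  π0 = {{0,1,2,3,4,5,6,7,8}}
  π1 = {{0,6},{1},{2,3,4,7,8},{5}}
  π2 = {{0},{1},{2,3,4,7,8},{5},{6}}
5 equivalence class(es) (converged in 3)
class of 8: {2,3,4,7,8}; class of 4: {2,3,4,7,8}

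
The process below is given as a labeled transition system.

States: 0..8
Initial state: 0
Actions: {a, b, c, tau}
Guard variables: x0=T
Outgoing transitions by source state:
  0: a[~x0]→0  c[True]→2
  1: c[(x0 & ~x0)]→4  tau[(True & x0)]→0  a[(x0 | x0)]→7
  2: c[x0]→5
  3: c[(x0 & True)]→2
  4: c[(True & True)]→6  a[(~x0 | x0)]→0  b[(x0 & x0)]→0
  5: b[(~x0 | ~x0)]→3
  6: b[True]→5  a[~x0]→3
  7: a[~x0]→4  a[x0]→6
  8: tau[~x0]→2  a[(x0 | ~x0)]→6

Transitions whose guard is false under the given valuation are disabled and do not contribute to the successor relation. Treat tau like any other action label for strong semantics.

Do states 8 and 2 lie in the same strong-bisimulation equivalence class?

Answer: NOT BISIMILAR

Trace:
Bisimulation quotient by refinement:
  round 0: {{0,1,2,3,4,5,6,7,8}}
  round 1: {{0,2,3},{1},{4},{5},{6},{7,8}}
  round 2: {{0,3},{1},{2},{4},{5},{6},{7,8}}
Fixed point at round 3; 7 class(es).
8∈{7,8}, 2∈{2}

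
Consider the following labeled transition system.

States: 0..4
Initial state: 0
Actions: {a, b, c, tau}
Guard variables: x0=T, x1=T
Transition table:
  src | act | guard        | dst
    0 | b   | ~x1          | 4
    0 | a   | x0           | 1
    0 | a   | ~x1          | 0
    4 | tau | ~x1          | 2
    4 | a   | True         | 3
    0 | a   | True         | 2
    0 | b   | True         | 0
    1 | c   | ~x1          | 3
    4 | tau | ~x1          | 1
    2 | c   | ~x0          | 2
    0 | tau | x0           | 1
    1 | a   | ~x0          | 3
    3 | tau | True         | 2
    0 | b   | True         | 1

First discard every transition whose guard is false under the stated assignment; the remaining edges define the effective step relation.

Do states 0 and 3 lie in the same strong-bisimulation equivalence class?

Answer: NOT BISIMILAR

Analysis:
Compute ~ classes (split until stable):
  π0 = {{0,1,2,3,4}}
  π1 = {{0},{1,2},{3},{4}}
Fixed point at round 2; 4 class(es).
0∈{0}, 3∈{3}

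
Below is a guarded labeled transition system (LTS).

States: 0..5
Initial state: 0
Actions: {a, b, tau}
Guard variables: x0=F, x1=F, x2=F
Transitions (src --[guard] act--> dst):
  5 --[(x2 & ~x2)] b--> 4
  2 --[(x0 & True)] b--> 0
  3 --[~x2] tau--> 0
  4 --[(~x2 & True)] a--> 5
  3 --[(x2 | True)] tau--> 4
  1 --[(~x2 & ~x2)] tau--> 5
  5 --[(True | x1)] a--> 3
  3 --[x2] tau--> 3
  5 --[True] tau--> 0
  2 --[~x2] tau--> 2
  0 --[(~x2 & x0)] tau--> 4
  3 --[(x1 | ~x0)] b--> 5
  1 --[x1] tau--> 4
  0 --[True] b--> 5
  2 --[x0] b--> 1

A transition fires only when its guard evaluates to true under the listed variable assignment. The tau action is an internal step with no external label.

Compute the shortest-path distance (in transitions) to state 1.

Layered search for 1:
  depth 0: {0}
  depth 1: {5}
  depth 2: {3}
  depth 3: {4}
1 never appears.

Answer: UNREACHABLE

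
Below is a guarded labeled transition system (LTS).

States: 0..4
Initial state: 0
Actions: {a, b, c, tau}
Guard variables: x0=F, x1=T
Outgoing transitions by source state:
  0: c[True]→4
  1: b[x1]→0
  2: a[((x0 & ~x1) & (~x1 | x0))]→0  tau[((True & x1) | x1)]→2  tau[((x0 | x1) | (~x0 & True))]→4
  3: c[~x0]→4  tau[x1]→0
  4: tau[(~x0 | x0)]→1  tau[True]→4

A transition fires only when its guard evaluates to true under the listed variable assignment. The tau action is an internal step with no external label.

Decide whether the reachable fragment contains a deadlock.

Reach set: {0,1,4}
  0: c→4  [deg 1]
  1: b→0  [deg 1]
  4: tau→1  tau→4  [deg 2]

Answer: DEADLOCK-FREE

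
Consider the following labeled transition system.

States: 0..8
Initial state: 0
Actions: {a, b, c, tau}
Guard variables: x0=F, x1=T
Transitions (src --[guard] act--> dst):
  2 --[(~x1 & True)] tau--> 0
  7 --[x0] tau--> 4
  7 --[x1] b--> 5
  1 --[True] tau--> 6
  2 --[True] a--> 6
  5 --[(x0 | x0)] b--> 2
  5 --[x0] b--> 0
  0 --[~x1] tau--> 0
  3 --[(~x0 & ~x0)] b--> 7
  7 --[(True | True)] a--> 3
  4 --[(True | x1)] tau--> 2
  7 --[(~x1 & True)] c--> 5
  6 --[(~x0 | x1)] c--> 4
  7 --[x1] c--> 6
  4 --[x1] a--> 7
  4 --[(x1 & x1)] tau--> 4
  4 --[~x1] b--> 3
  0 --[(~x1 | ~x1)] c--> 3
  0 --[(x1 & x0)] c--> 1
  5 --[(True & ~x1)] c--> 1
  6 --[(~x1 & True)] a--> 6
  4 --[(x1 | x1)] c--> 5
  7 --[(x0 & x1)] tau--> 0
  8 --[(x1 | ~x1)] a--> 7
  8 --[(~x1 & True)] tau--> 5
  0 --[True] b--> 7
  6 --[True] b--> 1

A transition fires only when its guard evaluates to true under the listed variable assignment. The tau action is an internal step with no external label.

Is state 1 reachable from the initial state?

Answer: REACHABLE

Working:
14 transition(s) survive guard evaluation.
L0 = {0}
L1 = {7}  cumulative {0,7}
L2 = {3,5,6}  cumulative {0,3,5,6,7}
L3 = {1,4}  cumulative {0,1,3,4,5,6,7}
L4 = {2}  cumulative {0,1,2,3,4,5,6,7}
Reach set: {0,1,2,3,4,5,6,7}
witness 1: b·c·b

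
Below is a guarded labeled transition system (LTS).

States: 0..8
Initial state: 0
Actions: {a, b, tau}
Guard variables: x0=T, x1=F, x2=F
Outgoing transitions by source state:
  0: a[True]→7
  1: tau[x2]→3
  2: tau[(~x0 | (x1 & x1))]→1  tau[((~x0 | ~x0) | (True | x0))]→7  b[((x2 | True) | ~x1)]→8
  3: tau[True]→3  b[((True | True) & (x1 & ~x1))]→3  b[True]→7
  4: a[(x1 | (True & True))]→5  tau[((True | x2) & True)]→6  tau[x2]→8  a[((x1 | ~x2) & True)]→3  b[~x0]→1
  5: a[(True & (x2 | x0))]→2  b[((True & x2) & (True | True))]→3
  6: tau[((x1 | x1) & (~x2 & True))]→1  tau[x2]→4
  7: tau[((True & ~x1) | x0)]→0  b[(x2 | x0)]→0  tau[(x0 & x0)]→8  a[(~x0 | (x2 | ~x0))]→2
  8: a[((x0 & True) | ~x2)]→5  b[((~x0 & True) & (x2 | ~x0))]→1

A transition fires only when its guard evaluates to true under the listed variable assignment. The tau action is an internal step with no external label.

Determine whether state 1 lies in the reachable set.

Answer: UNREACHABLE

Working:
Guard filter leaves 13 enabled edge(s).
L0 = {0}
L1 = {7}  total {0,7}
L2 = {8}  total {0,7,8}
L3 = {5}  total {0,5,7,8}
L4 = {2}  total {0,2,5,7,8}
Reach set: {0,2,5,7,8}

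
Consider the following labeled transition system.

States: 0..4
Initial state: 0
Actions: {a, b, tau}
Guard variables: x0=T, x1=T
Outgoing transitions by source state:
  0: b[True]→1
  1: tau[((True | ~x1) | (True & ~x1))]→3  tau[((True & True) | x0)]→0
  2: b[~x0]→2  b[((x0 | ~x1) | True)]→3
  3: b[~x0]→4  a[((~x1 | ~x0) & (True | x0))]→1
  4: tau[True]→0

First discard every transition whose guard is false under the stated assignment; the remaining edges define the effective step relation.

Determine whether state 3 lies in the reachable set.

Answer: REACHABLE

Analysis:
5 transition(s) survive guard evaluation.
Layer 0: {0}
Layer 1: {1}  now seen {0,1}
Layer 2: {3}  now seen {0,1,3}
R = {0,1,3}
trace reaching 3: b·tau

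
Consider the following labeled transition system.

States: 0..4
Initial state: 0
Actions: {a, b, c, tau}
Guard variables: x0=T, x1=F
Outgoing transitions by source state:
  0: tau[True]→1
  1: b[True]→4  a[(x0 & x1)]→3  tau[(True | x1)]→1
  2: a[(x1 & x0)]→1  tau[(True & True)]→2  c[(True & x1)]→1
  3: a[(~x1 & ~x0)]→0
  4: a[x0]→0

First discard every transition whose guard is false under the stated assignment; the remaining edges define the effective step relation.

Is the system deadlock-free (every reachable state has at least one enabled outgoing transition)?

Answer: DEADLOCK-FREE

Working:
R = {0,1,4}
  0: tau→1  [1 exit(s)]
  1: b→4  tau→1  [2 exit(s)]
  4: a→0  [1 exit(s)]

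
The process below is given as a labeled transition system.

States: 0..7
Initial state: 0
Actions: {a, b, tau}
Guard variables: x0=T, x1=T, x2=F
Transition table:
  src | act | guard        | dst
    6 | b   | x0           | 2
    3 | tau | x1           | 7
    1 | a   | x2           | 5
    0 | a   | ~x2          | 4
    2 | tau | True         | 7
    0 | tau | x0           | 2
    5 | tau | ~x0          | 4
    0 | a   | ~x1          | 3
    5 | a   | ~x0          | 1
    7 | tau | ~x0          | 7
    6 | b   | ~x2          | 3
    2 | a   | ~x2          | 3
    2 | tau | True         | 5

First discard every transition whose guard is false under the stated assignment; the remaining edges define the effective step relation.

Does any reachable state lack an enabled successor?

Answer: DEADLOCK at state 4

Trace:
Reach set: {0,2,3,4,5,7}
  0: a→4  tau→2  [deg 2]
  2: a→3  tau→5  tau→7  [deg 3]
  3: tau→7  [deg 1]
  4: ∅  [no exit]
  5: ∅  [no exit]
  7: ∅  [no exit]
trace reaching 4: a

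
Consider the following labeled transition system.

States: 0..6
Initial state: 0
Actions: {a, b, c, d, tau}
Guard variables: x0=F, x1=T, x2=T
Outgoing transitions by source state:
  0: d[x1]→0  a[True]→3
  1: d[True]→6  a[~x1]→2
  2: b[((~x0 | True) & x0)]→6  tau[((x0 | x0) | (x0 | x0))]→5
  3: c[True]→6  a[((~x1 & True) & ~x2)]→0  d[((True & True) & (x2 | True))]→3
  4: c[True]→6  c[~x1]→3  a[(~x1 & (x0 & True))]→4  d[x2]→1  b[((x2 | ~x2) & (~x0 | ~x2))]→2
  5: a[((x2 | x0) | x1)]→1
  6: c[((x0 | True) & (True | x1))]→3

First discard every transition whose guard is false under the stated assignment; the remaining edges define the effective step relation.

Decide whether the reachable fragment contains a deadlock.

Reach set: {0,3,6}
  0: a→3  d→0  [2 exit(s)]
  3: c→6  d→3  [2 exit(s)]
  6: c→3  [1 exit(s)]

Answer: DEADLOCK-FREE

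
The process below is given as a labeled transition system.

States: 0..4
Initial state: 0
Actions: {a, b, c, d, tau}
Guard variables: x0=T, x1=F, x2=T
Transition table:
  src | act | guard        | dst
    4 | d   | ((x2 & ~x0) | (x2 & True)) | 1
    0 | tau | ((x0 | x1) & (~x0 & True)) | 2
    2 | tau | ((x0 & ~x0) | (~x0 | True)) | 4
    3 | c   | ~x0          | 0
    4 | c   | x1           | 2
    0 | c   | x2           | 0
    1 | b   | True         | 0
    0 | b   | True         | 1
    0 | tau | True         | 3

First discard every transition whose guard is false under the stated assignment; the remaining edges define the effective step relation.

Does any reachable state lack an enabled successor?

R = {0,1,3}
  0: b→1  c→0  tau→3  [3 out]
  1: b→0  [1 out]
  3: ∅  [no exit]
trace reaching 3: tau

Answer: DEADLOCK at state 3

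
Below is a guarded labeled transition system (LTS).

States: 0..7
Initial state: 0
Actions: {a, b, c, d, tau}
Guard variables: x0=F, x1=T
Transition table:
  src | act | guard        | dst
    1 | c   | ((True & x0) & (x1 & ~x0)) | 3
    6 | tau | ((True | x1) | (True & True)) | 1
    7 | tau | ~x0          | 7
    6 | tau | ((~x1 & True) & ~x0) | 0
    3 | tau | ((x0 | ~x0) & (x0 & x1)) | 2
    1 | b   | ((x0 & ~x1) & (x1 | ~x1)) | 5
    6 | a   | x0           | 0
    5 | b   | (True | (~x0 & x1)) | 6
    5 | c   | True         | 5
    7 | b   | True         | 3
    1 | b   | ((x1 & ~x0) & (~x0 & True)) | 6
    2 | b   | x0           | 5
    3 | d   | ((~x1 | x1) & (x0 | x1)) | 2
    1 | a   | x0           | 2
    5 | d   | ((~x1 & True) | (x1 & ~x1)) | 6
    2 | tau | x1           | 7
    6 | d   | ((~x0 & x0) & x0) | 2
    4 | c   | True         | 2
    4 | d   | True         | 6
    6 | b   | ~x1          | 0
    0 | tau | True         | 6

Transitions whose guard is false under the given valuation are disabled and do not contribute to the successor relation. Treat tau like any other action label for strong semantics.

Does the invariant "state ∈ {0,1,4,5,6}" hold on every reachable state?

Inv-set: {0,1,4,5,6}
Reach set: {0,1,6}
  0: ✓
  1: ✓
  6: ✓

Answer: INVARIANT HOLDS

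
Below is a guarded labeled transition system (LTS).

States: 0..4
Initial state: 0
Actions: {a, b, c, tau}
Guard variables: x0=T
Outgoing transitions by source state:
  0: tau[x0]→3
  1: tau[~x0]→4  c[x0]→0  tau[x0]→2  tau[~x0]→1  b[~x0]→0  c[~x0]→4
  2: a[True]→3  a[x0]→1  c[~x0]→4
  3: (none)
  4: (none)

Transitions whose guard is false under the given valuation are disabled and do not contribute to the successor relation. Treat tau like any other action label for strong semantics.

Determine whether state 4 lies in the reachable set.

Answer: UNREACHABLE

Analysis:
Guard filter leaves 5 enabled edge(s).
Layer 0: {0}
Layer 1: {3}  now seen {0,3}
Reach set: {0,3}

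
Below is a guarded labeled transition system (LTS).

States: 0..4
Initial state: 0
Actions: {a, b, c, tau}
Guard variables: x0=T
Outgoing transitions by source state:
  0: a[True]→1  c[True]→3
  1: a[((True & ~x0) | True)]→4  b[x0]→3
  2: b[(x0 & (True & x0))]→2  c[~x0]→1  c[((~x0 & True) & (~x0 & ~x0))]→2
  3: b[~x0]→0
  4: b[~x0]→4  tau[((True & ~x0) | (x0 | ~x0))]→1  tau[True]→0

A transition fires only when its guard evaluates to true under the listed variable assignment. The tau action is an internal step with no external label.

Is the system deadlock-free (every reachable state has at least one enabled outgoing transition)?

Reach set: {0,1,3,4}
  0: a→1  c→3  [2 out]
  1: a→4  b→3  [2 out]
  3: ∅  [no exit]
  4: tau→0  tau→1  [2 out]
Path to 3: c

Answer: DEADLOCK at state 3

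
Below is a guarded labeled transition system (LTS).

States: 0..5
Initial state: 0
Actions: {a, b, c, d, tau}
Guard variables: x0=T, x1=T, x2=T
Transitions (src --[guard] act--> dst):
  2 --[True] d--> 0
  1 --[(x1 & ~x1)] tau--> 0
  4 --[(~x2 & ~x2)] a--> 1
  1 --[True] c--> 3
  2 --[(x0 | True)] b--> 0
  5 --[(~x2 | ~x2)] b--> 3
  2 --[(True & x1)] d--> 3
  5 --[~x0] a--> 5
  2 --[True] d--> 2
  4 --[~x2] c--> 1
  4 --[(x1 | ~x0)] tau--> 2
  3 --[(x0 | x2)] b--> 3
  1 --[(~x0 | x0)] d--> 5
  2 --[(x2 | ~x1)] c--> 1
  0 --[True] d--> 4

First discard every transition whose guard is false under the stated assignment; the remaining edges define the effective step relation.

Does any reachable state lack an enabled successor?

R = {0,1,2,3,4,5}
  0: d→4  [1 exit(s)]
  1: c→3  d→5  [2 exit(s)]
  2: b→0  c→1  d→0  d→2  d→3  [5 exit(s)]
  3: b→3  [1 exit(s)]
  4: tau→2  [1 exit(s)]
  5: ∅  [no exit]
trace reaching 5: d·tau·c·d

Answer: DEADLOCK at state 5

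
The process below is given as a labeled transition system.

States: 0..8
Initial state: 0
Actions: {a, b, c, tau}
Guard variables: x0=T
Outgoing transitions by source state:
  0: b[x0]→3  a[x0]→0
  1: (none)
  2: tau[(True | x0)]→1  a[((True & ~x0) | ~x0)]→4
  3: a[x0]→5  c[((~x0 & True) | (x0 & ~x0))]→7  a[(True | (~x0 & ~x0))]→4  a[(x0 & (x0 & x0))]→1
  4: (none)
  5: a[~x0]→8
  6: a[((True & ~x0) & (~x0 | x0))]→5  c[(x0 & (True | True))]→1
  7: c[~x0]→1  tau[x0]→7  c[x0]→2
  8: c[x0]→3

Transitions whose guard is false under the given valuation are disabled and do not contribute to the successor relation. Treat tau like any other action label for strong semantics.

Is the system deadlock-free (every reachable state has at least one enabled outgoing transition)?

Answer: DEADLOCK at state 1

Analysis:
Reach set: {0,1,3,4,5}
  0: a→0  b→3  [2 out]
  1: ∅  [no exit]
  3: a→1  a→4  a→5  [3 out]
  4: ∅  [no exit]
  5: ∅  [no exit]
witness 1: b·a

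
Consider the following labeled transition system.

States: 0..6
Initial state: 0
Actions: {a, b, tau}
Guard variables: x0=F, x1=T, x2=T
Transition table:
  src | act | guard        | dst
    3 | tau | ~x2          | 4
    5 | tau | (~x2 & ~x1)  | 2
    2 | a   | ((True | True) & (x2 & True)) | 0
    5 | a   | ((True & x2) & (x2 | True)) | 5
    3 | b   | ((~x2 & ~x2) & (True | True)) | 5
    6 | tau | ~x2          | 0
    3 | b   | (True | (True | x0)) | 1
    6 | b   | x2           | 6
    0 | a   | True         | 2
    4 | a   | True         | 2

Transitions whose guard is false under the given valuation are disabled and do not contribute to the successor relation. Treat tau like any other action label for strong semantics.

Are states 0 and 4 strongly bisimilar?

Answer: BISIMILAR

Trace:
Compute ~ classes (split until stable):
  round 0: {{0,1,2,3,4,5,6}}
  round 1: {{0,2,4,5},{1},{3,6}}
  round 2: {{0,2,4,5},{1},{3},{6}}
stable after 3 split(s): 4 block(s)
0∈{0,2,4,5}, 4∈{0,2,4,5}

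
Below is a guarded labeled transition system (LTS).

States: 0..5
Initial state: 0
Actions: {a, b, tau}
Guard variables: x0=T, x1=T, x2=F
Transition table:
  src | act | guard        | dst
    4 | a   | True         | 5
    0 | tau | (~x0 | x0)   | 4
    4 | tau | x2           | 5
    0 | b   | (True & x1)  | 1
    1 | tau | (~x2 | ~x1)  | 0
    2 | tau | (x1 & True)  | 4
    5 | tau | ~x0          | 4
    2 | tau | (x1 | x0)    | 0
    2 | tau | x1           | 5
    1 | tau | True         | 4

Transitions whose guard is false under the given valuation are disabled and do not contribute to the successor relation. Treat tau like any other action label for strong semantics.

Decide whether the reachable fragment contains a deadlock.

Reachable = {0,1,4,5}
  0: b→1  tau→4  [2 exit(s)]
  1: tau→0  tau→4  [2 exit(s)]
  4: a→5  [1 exit(s)]
  5: ∅  [deadlock]
witness 5: tau·a

Answer: DEADLOCK at state 5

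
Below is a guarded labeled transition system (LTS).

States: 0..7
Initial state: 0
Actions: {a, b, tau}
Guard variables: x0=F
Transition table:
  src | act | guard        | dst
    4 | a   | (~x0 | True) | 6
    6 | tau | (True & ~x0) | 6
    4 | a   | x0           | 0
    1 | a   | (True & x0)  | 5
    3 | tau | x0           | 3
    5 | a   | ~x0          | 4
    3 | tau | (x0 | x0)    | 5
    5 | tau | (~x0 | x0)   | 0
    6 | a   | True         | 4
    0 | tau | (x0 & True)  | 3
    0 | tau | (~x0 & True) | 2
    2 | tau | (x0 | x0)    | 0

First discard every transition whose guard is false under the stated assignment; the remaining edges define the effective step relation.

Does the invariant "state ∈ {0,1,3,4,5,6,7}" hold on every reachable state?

Answer: INVARIANT VIOLATED at state 2

Analysis:
Safe = {0,1,3,4,5,6,7}
Reachable = {0,2}
  0: safe
  2: VIOLATES
counterexample path to 2: tau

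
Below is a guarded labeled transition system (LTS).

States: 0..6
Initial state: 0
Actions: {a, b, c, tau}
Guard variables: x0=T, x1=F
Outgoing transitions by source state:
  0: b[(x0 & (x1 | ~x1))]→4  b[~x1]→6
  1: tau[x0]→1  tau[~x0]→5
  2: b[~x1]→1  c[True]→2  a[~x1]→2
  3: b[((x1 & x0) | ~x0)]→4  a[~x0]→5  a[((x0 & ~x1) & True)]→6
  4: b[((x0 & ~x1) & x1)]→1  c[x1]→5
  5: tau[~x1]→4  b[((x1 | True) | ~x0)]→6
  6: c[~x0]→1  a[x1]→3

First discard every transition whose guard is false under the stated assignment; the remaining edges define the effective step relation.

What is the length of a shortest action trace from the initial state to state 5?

BFS to 5:
  L0 = {0}
  L1 = {4,6}
5 never appears.

Answer: UNREACHABLE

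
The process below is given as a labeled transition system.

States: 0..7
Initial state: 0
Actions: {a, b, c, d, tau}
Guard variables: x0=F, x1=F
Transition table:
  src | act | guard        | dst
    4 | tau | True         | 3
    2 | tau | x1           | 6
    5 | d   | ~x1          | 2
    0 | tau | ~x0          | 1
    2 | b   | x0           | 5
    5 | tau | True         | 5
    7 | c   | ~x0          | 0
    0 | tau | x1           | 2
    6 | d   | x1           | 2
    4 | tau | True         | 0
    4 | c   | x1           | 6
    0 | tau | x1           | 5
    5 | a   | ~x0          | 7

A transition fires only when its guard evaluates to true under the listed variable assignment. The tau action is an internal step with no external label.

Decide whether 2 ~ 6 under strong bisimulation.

Bisimulation quotient by refinement:
  π0 = {{0,1,2,3,4,5,6,7}}
  π1 = {{0,4},{1,2,3,6},{5},{7}}
  π2 = {{0},{1,2,3,6},{4},{5},{7}}
Fixed point at round 3; 5 class(es).
class of 2: {1,2,3,6}; class of 6: {1,2,3,6}

Answer: BISIMILAR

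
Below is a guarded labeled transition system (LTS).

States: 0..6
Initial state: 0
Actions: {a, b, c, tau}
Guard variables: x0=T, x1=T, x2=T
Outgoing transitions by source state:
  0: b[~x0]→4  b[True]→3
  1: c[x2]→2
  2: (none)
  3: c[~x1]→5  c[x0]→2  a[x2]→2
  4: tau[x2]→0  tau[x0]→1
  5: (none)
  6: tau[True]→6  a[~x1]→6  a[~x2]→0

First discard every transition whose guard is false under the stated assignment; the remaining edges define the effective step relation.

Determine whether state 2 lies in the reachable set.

Answer: REACHABLE

Analysis:
7 transition(s) survive guard evaluation.
Layer 0: {0}
Layer 1: {3}  total {0,3}
Layer 2: {2}  total {0,2,3}
R = {0,2,3}
trace reaching 2: b·c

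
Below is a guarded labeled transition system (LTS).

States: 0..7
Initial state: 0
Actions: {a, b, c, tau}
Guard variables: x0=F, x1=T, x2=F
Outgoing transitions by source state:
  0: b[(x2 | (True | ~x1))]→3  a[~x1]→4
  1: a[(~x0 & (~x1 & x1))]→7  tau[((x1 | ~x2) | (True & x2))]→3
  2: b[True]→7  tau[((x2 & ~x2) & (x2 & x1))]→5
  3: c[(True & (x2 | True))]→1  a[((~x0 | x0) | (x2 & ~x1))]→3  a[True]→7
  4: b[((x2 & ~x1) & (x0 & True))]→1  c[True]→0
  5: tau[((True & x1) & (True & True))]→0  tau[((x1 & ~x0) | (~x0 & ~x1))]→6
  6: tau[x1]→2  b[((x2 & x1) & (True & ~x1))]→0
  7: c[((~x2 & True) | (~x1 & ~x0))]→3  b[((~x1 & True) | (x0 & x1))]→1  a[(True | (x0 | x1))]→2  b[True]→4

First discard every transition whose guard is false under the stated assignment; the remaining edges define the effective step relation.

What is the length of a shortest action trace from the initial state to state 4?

Breadth-first toward 4:
  L0 = {0}
  L1 = {3}
  L2 = {1,7}
  L3 = {2,4}
4 enters at depth 3; path b·a·b

Answer: 3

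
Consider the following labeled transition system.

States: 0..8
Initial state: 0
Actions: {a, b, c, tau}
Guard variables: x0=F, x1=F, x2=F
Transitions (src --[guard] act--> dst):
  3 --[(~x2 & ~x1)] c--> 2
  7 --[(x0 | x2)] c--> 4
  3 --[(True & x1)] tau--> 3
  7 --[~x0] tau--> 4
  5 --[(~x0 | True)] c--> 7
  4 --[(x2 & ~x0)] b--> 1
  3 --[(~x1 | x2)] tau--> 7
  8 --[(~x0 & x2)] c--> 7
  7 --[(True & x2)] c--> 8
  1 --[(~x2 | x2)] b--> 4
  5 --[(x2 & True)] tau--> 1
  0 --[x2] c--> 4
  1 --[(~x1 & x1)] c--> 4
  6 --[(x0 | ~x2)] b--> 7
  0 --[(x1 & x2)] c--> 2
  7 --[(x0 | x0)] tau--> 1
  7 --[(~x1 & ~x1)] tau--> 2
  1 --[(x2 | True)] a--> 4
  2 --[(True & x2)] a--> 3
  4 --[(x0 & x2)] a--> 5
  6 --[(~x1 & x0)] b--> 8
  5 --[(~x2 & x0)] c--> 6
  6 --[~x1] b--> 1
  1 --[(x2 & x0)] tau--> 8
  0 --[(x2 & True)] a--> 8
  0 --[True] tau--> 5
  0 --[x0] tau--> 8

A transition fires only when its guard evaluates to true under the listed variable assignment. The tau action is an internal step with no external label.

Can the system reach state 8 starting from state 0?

After dropping false guards: 10 live edges.
L0 = {0}
L1 = {5}  now seen {0,5}
L2 = {7}  now seen {0,5,7}
L3 = {2,4}  now seen {0,2,4,5,7}
Reachable = {0,2,4,5,7}

Answer: UNREACHABLE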